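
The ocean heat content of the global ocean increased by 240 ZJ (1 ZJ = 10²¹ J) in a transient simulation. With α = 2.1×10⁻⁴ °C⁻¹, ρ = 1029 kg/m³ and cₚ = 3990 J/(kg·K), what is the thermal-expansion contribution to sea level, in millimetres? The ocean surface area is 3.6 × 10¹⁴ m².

34.1 mm

Per unit area: Q = 240×10²¹ / (3.6×10¹⁴) ≈ 6.667×10⁸ J/m²
Δh = αQ/(ρcₚ) = 2.1×10⁻⁴ × 6.667×10⁸ / (1029 × 3990) ≈ 0.034101 m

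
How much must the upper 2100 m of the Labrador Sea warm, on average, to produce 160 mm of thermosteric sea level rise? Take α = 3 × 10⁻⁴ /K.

ΔT = Δh/(αH) = 0.16 / (3×10⁻⁴ × 2100) ≈ 0.2540 K

about 0.254 K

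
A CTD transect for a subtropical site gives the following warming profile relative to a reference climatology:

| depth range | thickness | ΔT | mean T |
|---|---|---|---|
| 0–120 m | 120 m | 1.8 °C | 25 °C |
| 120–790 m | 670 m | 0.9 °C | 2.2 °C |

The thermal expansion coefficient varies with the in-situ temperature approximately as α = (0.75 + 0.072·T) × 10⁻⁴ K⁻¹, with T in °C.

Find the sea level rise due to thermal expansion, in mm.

Layer 1: α = (0.75 + 0.072×25)×10⁻⁴ = 2.55×10⁻⁴ K⁻¹
Layer 2: α = (0.75 + 0.072×2.2)×10⁻⁴ = 0.9084×10⁻⁴ K⁻¹
2.55×10⁻⁴ × 1.8 × 120 = 0.05508 m
120–790 m: 670 × 0.9084×10⁻⁴ × 0.9 = 0.05477652 m
Δh = 0.05508 + 0.05477652 = 0.10985652 m

110 mm of thermosteric rise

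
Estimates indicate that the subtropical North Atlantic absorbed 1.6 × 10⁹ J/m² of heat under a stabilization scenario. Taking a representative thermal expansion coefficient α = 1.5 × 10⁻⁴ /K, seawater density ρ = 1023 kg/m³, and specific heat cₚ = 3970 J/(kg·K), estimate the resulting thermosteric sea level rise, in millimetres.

Δh = 59.1 mm

Δh = αQ/(ρcₚ) = 1.5×10⁻⁴ × 1.6×10⁹ / (1023 × 3970) ≈ 0.059094 m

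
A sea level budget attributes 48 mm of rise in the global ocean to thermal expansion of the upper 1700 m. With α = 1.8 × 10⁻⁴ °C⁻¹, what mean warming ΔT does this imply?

about 0.16 °C

ΔT = Δh/(αH) = 0.048 / (1.8×10⁻⁴ × 1700) ≈ 0.1569 °C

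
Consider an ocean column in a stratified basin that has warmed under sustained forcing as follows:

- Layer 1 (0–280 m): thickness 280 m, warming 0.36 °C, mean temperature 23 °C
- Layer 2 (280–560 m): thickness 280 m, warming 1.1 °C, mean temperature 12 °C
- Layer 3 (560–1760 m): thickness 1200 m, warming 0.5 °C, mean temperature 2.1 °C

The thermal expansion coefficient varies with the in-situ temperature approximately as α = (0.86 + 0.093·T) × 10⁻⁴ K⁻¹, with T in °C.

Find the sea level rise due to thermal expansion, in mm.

Layer 1: α = (0.86 + 0.093×23)×10⁻⁴ = 2.999×10⁻⁴ K⁻¹
Layer 2: α = (0.86 + 0.093×12)×10⁻⁴ = 1.976×10⁻⁴ K⁻¹
Layer 3: α = (0.86 + 0.093×2.1)×10⁻⁴ = 1.0553×10⁻⁴ K⁻¹
0–280 m: 0.36 × 2.999×10⁻⁴ × 280 = 0.03022992 m
280 × 1.976×10⁻⁴ × 1.1 = 0.0608608 m
0.5 × 1200 × 1.0553×10⁻⁴ = 0.063318 m
Δh = 0.03022992 + 0.0608608 + 0.063318 = 0.15440872 m

154 mm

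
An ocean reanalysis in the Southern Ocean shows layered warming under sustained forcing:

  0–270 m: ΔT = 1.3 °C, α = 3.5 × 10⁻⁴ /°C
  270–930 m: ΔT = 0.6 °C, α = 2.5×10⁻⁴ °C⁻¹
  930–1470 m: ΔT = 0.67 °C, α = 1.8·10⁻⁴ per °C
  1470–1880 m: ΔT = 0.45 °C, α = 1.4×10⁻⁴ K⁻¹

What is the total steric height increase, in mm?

Δh ≈ 313 mm

Layer 1: 3.5×10⁻⁴ × 1.3 × 270 = 0.12285 m
270–930 m: 660 × 2.5×10⁻⁴ × 0.6 = 0.09900 m
Layer 3: 1.8×10⁻⁴ × 0.67 × 540 = 0.065124 m
1.4×10⁻⁴ × 0.45 × 410 = 0.02583 m
Δh = 0.12285 + 0.09900 + 0.065124 + 0.02583 = 0.312804 m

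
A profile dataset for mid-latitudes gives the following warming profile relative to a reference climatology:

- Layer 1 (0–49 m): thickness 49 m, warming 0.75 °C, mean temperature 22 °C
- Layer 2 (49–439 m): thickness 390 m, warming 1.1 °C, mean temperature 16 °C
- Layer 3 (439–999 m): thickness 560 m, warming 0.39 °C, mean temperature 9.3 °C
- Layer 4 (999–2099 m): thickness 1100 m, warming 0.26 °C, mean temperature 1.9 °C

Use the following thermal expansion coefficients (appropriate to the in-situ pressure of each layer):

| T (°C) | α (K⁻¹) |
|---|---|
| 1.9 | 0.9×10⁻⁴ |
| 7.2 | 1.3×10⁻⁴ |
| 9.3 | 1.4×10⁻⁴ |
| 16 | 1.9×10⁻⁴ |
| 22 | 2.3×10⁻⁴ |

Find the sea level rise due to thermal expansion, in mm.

Δh = 146 mm

Layer 1 at 22 °C → α = 2.3×10⁻⁴ K⁻¹
Layer 2 at 16 °C → α = 1.9×10⁻⁴ K⁻¹
Layer 3 at 9.3 °C → α = 1.4×10⁻⁴ K⁻¹
Layer 4 at 1.9 °C → α = 0.9×10⁻⁴ K⁻¹
2.3×10⁻⁴ × 0.75 × 49 = 0.0084525 m
Layer 2: 1.9×10⁻⁴ × 1.1 × 390 = 0.08151 m
560 × 1.4×10⁻⁴ × 0.39 = 0.030576 m
Layer 4: 0.26 × 1100 × 0.9×10⁻⁴ = 0.02574 m
Δh = 0.0084525 + 0.08151 + 0.030576 + 0.02574 = 0.1462785 m ≈ 146 mm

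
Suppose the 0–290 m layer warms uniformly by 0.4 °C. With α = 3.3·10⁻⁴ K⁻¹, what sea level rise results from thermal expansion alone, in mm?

38 mm

Δh = αΔT·H = 3.3×10⁻⁴ × 0.4 × 290 = 0.03828 m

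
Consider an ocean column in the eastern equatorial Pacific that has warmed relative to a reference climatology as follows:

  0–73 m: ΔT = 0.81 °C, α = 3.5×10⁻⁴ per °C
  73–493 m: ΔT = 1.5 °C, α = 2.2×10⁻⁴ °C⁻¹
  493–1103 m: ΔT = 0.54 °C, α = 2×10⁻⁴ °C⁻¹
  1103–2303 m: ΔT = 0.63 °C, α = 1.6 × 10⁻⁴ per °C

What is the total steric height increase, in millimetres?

Δh = 346 mm

0–73 m: 73 × 0.81 × 3.5×10⁻⁴ = 0.0206955 m
2.2×10⁻⁴ × 420 × 1.5 = 0.13860 m
2×10⁻⁴ × 0.54 × 610 = 0.06588 m
Layer 4: 1200 × 1.6×10⁻⁴ × 0.63 = 0.12096 m
Δh = 0.0206955 + 0.13860 + 0.06588 + 0.12096 = 0.3461355 m ≈ 346 mm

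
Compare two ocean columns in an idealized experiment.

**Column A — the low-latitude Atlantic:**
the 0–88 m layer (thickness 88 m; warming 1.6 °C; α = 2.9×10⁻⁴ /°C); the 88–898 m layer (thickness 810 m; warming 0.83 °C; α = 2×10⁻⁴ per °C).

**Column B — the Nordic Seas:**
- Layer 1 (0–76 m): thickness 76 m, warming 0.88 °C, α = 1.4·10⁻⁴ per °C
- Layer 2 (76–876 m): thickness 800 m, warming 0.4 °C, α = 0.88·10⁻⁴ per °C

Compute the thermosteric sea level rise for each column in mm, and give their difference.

Δh_A ≈ 180 mm, Δh_B ≈ 38 mm; difference ≈ 140 mm

A 0–88 m: 2.9×10⁻⁴ × 88 × 1.6 = 0.040832 m
A Layer 2: 810 × 2×10⁻⁴ × 0.83 = 0.13446 m
A total: 0.175292 m
B 1.4×10⁻⁴ × 76 × 0.88 = 0.0093632 m
B Layer 2: 0.88×10⁻⁴ × 800 × 0.4 = 0.02816 m
B total: 0.0375232 m
Difference: 0.175292 − 0.0375232 = 0.1377688 m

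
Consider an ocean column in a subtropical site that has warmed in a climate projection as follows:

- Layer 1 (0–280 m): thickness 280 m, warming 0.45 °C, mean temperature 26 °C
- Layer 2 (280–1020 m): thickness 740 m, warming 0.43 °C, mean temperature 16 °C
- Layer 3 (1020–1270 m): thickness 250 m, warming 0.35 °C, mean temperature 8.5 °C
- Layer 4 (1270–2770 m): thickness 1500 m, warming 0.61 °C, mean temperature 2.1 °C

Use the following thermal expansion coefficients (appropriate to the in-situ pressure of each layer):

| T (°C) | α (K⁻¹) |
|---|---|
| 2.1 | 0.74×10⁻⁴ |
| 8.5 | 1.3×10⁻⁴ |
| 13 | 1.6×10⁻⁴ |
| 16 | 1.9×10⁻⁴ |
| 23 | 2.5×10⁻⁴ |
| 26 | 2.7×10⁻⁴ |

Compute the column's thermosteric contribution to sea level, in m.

0.174 m of thermosteric rise

Layer 1 at 26 °C → α = 2.7×10⁻⁴ K⁻¹
Layer 2 at 16 °C → α = 1.9×10⁻⁴ K⁻¹
Layer 3 at 8.5 °C → α = 1.3×10⁻⁴ K⁻¹
Layer 4 at 2.1 °C → α = 0.74×10⁻⁴ K⁻¹
Layer 1: 280 × 2.7×10⁻⁴ × 0.45 = 0.03402 m
Layer 2: 740 × 1.9×10⁻⁴ × 0.43 = 0.060458 m
Layer 3: 0.35 × 1.3×10⁻⁴ × 250 = 0.011375 m
Layer 4: 1500 × 0.61 × 0.74×10⁻⁴ = 0.06771 m
Δh = 0.03402 + 0.060458 + 0.011375 + 0.06771 = 0.173563 m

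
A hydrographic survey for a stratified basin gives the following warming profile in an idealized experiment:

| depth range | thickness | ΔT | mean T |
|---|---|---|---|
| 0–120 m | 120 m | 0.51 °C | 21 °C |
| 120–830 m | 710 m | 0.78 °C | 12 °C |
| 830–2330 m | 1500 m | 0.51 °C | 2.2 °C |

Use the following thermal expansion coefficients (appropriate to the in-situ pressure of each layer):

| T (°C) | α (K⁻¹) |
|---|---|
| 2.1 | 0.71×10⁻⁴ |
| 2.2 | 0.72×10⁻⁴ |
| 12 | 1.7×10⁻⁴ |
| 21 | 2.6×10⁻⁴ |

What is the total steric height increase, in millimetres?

170 mm

Layer 1 at 21 °C → α = 2.6×10⁻⁴ K⁻¹
Layer 2 at 12 °C → α = 1.7×10⁻⁴ K⁻¹
Layer 3 at 2.2 °C → α = 0.72×10⁻⁴ K⁻¹
2.6×10⁻⁴ × 120 × 0.51 = 0.015912 m
Layer 2: 0.78 × 1.7×10⁻⁴ × 710 = 0.094146 m
830–2330 m: 1500 × 0.51 × 0.72×10⁻⁴ = 0.05508 m
Δh = 0.015912 + 0.094146 + 0.05508 = 0.165138 m ≈ 170 mm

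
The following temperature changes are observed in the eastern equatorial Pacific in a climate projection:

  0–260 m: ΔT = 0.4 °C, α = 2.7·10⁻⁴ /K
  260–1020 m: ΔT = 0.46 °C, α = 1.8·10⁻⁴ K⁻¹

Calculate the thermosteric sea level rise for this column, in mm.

Layer 1: 0.4 × 2.7×10⁻⁴ × 260 = 0.02808 m
Layer 2: 1.8×10⁻⁴ × 0.46 × 760 = 0.062928 m
Δh = 0.02808 + 0.062928 = 0.091008 m

91 mm of thermosteric rise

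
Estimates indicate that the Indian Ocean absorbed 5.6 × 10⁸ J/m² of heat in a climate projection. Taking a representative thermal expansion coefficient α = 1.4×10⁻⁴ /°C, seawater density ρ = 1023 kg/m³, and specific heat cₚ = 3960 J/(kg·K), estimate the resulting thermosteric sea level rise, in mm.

Δh ≈ 19.4 mm

Δh = αQ/(ρcₚ) = 1.4×10⁻⁴ × 5.6×10⁸ / (1023 × 3960) ≈ 0.019353 m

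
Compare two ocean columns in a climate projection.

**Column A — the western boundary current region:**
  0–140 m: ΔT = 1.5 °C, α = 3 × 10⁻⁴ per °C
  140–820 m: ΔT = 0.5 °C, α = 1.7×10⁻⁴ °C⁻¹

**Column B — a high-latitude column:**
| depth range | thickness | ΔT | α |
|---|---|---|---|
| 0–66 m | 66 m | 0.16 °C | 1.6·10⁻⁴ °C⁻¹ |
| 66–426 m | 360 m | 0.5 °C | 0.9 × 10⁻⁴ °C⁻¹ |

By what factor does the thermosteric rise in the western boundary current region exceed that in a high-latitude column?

A 0–140 m: 140 × 3×10⁻⁴ × 1.5 = 0.06300 m
A Layer 2: 0.5 × 680 × 1.7×10⁻⁴ = 0.05780 m
A total: 0.12080 m
B 0–66 m: 66 × 1.6×10⁻⁴ × 0.16 = 0.0016896 m
B Layer 2: 360 × 0.9×10⁻⁴ × 0.5 = 0.01620 m
B total: 0.0178896 m
Ratio: 0.12080 / 0.0178896 ≈ 6.753

≈ 6.75×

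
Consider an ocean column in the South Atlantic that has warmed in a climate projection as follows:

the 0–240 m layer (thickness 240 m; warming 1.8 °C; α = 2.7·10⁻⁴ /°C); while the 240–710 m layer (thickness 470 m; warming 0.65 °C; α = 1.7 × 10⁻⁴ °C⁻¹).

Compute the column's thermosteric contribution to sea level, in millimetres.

169 mm of thermosteric rise

0–240 m: 2.7×10⁻⁴ × 1.8 × 240 = 0.11664 m
240–710 m: 0.65 × 470 × 1.7×10⁻⁴ = 0.051935 m
Δh = 0.11664 + 0.051935 = 0.168575 m ≈ 169 mm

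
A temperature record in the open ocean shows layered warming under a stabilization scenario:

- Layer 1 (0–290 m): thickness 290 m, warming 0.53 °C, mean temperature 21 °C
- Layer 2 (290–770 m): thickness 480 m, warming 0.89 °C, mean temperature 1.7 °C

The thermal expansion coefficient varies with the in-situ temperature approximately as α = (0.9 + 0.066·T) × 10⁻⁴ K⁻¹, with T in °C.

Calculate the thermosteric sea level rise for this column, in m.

Δh = 0.0784 m

Layer 1: α = (0.9 + 0.066×21)×10⁻⁴ = 2.286×10⁻⁴ K⁻¹
Layer 2: α = (0.9 + 0.066×1.7)×10⁻⁴ = 1.0122×10⁻⁴ K⁻¹
Layer 1: 0.53 × 290 × 2.286×10⁻⁴ = 0.03513582 m
Layer 2: 0.89 × 1.0122×10⁻⁴ × 480 = 0.043241184 m
Δh = 0.03513582 + 0.043241184 = 0.078377004 m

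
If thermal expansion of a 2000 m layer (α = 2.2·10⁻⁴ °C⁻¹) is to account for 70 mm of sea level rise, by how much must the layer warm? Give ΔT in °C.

0.159 °C

ΔT = Δh/(αH) = 0.07 / (2.2×10⁻⁴ × 2000) ≈ 0.1591 °C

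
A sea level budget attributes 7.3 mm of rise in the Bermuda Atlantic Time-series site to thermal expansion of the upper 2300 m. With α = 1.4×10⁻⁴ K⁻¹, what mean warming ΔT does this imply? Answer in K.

ΔT = Δh/(αH) = 0.0073 / (1.4×10⁻⁴ × 2300) ≈ 0.02267 K

about 0.0227 K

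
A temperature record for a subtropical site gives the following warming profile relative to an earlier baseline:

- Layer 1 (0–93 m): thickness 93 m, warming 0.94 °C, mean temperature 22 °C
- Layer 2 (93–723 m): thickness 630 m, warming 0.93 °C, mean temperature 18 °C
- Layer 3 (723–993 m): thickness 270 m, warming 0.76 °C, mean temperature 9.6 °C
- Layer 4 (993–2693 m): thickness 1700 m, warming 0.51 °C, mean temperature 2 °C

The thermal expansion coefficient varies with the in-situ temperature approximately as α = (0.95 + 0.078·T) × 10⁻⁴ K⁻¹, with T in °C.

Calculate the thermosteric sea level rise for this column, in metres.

Δh = 0.292 m

Layer 1: α = (0.95 + 0.078×22)×10⁻⁴ = 2.666×10⁻⁴ K⁻¹
Layer 2: α = (0.95 + 0.078×18)×10⁻⁴ = 2.354×10⁻⁴ K⁻¹
Layer 3: α = (0.95 + 0.078×9.6)×10⁻⁴ = 1.6988×10⁻⁴ K⁻¹
Layer 4: α = (0.95 + 0.078×2)×10⁻⁴ = 1.106×10⁻⁴ K⁻¹
0–93 m: 93 × 0.94 × 2.666×10⁻⁴ = 0.023306172 m
630 × 2.354×10⁻⁴ × 0.93 = 0.13792086 m
Layer 3: 0.76 × 270 × 1.6988×10⁻⁴ = 0.034859376 m
Layer 4: 1700 × 0.51 × 1.106×10⁻⁴ = 0.0958902 m
Δh = 0.023306172 + 0.13792086 + 0.034859376 + 0.0958902 = 0.291976608 m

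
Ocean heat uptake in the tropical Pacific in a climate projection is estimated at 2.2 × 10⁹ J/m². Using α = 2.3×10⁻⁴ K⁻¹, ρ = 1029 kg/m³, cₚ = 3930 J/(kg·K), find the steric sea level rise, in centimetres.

Δh = αQ/(ρcₚ) = 2.3×10⁻⁴ × 2.2×10⁹ / (1029 × 3930) ≈ 0.12512 m

13 cm of thermosteric rise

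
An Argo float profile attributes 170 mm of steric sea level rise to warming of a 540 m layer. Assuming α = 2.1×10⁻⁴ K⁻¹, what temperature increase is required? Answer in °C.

about 1.50 °C

ΔT = Δh/(αH) = 0.17 / (2.1×10⁻⁴ × 540) ≈ 1.499 °C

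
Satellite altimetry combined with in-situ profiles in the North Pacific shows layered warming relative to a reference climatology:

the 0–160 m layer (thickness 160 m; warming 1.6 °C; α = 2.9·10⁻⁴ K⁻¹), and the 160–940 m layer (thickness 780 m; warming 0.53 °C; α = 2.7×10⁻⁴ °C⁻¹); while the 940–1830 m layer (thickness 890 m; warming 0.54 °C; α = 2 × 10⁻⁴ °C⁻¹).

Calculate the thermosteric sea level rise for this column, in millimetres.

1.6 × 160 × 2.9×10⁻⁴ = 0.07424 m
Layer 2: 0.53 × 780 × 2.7×10⁻⁴ = 0.111618 m
Layer 3: 0.54 × 890 × 2×10⁻⁴ = 0.09612 m
Δh = 0.07424 + 0.111618 + 0.09612 = 0.281978 m ≈ 282 mm

282 mm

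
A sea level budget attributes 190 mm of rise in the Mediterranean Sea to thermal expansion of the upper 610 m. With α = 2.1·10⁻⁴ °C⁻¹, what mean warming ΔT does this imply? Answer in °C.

ΔT = Δh/(αH) = 0.19 / (2.1×10⁻⁴ × 610) ≈ 1.483 °C

ΔT ≈ 1.48 °C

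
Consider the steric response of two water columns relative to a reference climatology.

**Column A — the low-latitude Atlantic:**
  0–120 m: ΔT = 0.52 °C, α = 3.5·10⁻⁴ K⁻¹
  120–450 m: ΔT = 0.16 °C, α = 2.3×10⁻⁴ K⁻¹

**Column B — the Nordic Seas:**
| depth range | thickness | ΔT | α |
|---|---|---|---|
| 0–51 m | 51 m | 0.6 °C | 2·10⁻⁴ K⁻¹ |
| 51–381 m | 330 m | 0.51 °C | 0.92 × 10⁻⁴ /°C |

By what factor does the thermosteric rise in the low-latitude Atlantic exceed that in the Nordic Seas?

≈ 1.57×

A 0–120 m: 0.52 × 120 × 3.5×10⁻⁴ = 0.02184 m
A 330 × 2.3×10⁻⁴ × 0.16 = 0.012144 m
A total: 0.033984 m
B 0–51 m: 51 × 2×10⁻⁴ × 0.6 = 0.00612 m
B Layer 2: 0.51 × 0.92×10⁻⁴ × 330 = 0.0154836 m
B total: 0.0216036 m
Ratio: 0.033984 / 0.0216036 ≈ 1.573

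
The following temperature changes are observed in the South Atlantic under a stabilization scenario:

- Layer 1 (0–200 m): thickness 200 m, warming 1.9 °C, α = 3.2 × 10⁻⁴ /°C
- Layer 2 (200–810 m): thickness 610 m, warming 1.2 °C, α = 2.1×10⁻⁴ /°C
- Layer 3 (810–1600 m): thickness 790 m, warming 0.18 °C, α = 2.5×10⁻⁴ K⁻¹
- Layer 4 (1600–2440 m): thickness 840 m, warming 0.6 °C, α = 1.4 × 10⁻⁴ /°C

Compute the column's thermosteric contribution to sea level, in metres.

Δh ≈ 0.381 m

Layer 1: 3.2×10⁻⁴ × 200 × 1.9 = 0.12160 m
1.2 × 610 × 2.1×10⁻⁴ = 0.15372 m
810–1600 m: 0.18 × 2.5×10⁻⁴ × 790 = 0.03555 m
1600–2440 m: 0.6 × 840 × 1.4×10⁻⁴ = 0.07056 m
Δh = 0.12160 + 0.15372 + 0.03555 + 0.07056 = 0.38143 m ≈ 0.381 m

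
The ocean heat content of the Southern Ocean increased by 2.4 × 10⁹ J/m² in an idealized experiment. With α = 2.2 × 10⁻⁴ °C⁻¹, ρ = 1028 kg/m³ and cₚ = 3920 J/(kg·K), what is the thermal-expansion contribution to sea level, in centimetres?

Δh = αQ/(ρcₚ) = 2.2×10⁻⁴ × 2.4×10⁹ / (1028 × 3920) ≈ 0.13103 m

13.1 cm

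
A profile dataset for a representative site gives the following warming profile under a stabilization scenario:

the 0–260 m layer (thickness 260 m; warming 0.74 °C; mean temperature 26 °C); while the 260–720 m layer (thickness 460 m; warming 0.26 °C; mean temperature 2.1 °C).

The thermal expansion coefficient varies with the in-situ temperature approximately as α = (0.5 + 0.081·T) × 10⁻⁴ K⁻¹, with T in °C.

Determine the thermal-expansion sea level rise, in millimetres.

Layer 1: α = (0.5 + 0.081×26)×10⁻⁴ = 2.606×10⁻⁴ K⁻¹
Layer 2: α = (0.5 + 0.081×2.1)×10⁻⁴ = 0.6701×10⁻⁴ K⁻¹
0–260 m: 2.606×10⁻⁴ × 260 × 0.74 = 0.05013944 m
460 × 0.26 × 0.6701×10⁻⁴ = 0.008014396 m
Δh = 0.05013944 + 0.008014396 = 0.058153836 m

58.2 mm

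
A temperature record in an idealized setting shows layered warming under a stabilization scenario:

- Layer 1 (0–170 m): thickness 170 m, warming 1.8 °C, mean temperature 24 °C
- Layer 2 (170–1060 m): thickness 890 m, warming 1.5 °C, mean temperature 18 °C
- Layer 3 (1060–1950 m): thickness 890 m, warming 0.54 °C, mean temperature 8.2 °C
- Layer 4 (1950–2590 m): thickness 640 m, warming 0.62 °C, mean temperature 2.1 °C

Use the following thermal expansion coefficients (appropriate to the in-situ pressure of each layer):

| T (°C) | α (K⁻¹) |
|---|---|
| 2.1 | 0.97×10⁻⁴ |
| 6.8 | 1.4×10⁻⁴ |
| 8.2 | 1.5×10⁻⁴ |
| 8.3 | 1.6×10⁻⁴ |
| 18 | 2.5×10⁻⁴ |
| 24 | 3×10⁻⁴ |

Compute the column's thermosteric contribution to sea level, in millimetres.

Layer 1 at 24 °C → α = 3×10⁻⁴ K⁻¹
Layer 2 at 18 °C → α = 2.5×10⁻⁴ K⁻¹
Layer 3 at 8.2 °C → α = 1.5×10⁻⁴ K⁻¹
Layer 4 at 2.1 °C → α = 0.97×10⁻⁴ K⁻¹
1.8 × 170 × 3×10⁻⁴ = 0.09180 m
2.5×10⁻⁴ × 1.5 × 890 = 0.33375 m
Layer 3: 890 × 0.54 × 1.5×10⁻⁴ = 0.07209 m
Layer 4: 0.97×10⁻⁴ × 0.62 × 640 = 0.0384896 m
Δh = 0.09180 + 0.33375 + 0.07209 + 0.0384896 = 0.5361296 m

Δh ≈ 536 mm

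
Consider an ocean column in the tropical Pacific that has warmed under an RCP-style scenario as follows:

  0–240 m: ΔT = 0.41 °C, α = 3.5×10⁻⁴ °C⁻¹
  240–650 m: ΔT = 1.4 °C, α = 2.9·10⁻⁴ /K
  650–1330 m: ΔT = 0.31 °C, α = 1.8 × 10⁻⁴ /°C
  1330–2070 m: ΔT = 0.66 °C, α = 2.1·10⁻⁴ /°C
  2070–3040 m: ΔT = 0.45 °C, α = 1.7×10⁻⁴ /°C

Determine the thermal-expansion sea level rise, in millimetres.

Δh ≈ 416 mm

Layer 1: 240 × 0.41 × 3.5×10⁻⁴ = 0.03444 m
240–650 m: 410 × 1.4 × 2.9×10⁻⁴ = 0.16646 m
650–1330 m: 0.31 × 1.8×10⁻⁴ × 680 = 0.037944 m
2.1×10⁻⁴ × 740 × 0.66 = 0.102564 m
Layer 5: 0.45 × 1.7×10⁻⁴ × 970 = 0.074205 m
Δh = 0.03444 + 0.16646 + 0.037944 + 0.102564 + 0.074205 = 0.415613 m ≈ 416 mm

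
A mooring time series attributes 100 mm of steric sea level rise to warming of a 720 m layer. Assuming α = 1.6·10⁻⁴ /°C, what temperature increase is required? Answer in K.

ΔT = Δh/(αH) = 0.1 / (1.6×10⁻⁴ × 720) ≈ 0.8681 K

ΔT ≈ 0.868 K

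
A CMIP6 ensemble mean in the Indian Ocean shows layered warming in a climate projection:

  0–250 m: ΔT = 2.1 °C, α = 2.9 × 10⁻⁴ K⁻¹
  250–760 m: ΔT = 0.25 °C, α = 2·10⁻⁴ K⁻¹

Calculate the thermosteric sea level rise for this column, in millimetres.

Δh ≈ 178 mm

250 × 2.1 × 2.9×10⁻⁴ = 0.15225 m
0.25 × 2×10⁻⁴ × 510 = 0.02550 m
Δh = 0.15225 + 0.02550 = 0.17775 m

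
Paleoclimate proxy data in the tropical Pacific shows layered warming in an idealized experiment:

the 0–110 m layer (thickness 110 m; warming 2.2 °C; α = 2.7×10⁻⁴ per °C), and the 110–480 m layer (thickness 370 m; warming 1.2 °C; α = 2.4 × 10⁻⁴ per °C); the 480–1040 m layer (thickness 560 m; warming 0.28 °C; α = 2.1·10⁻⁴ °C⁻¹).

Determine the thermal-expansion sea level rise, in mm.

205 mm

0–110 m: 2.2 × 110 × 2.7×10⁻⁴ = 0.06534 m
110–480 m: 1.2 × 370 × 2.4×10⁻⁴ = 0.10656 m
Layer 3: 560 × 2.1×10⁻⁴ × 0.28 = 0.032928 m
Δh = 0.06534 + 0.10656 + 0.032928 = 0.204828 m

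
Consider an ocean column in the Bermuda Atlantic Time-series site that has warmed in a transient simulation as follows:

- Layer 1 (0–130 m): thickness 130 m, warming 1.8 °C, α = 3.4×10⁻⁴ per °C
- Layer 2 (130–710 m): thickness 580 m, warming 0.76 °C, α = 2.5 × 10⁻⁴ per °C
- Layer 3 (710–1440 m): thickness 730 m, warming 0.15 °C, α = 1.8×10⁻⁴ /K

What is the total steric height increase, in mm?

Layer 1: 130 × 3.4×10⁻⁴ × 1.8 = 0.07956 m
2.5×10⁻⁴ × 0.76 × 580 = 0.11020 m
1.8×10⁻⁴ × 730 × 0.15 = 0.01971 m
Δh = 0.07956 + 0.11020 + 0.01971 = 0.20947 m

209 mm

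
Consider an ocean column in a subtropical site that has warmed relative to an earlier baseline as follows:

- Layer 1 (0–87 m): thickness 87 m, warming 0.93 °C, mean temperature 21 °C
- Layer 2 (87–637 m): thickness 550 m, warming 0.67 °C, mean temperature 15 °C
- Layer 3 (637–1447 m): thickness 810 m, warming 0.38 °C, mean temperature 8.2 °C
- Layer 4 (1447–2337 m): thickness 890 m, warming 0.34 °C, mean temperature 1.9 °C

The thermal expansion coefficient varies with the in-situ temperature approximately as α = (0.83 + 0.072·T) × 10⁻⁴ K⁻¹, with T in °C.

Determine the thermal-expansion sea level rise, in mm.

Layer 1: α = (0.83 + 0.072×21)×10⁻⁴ = 2.342×10⁻⁴ K⁻¹
Layer 2: α = (0.83 + 0.072×15)×10⁻⁴ = 1.91×10⁻⁴ K⁻¹
Layer 3: α = (0.83 + 0.072×8.2)×10⁻⁴ = 1.4204×10⁻⁴ K⁻¹
Layer 4: α = (0.83 + 0.072×1.9)×10⁻⁴ = 0.9668×10⁻⁴ K⁻¹
0–87 m: 2.342×10⁻⁴ × 87 × 0.93 = 0.018949122 m
1.91×10⁻⁴ × 550 × 0.67 = 0.0703835 m
Layer 3: 0.38 × 810 × 1.4204×10⁻⁴ = 0.043719912 m
Layer 4: 0.34 × 0.9668×10⁻⁴ × 890 = 0.029255368 m
Δh = 0.018949122 + 0.0703835 + 0.043719912 + 0.029255368 = 0.162307902 m

160 mm of thermosteric rise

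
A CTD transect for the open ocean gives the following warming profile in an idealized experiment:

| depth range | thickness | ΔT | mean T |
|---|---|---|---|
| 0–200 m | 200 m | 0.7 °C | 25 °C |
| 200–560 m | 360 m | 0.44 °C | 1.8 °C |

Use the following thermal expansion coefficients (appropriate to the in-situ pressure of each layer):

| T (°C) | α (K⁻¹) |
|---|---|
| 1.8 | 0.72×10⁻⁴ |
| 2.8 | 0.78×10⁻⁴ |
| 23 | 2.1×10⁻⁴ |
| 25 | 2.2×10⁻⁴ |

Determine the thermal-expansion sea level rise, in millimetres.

Δh ≈ 42.2 mm

Layer 1 at 25 °C → α = 2.2×10⁻⁴ K⁻¹
Layer 2 at 1.8 °C → α = 0.72×10⁻⁴ K⁻¹
0.7 × 200 × 2.2×10⁻⁴ = 0.03080 m
Layer 2: 0.44 × 360 × 0.72×10⁻⁴ = 0.0114048 m
Δh = 0.03080 + 0.0114048 = 0.0422048 m ≈ 42.2 mm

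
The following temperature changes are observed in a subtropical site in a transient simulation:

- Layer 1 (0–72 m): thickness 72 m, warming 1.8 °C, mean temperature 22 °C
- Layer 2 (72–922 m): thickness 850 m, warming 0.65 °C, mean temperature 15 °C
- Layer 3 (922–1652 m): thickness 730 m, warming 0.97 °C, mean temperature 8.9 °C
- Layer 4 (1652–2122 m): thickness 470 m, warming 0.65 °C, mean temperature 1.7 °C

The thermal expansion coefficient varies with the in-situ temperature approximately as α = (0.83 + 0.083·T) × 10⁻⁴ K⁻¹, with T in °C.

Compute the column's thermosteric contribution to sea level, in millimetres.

290 mm of thermosteric rise

Layer 1: α = (0.83 + 0.083×22)×10⁻⁴ = 2.656×10⁻⁴ K⁻¹
Layer 2: α = (0.83 + 0.083×15)×10⁻⁴ = 2.075×10⁻⁴ K⁻¹
Layer 3: α = (0.83 + 0.083×8.9)×10⁻⁴ = 1.5687×10⁻⁴ K⁻¹
Layer 4: α = (0.83 + 0.083×1.7)×10⁻⁴ = 0.9711×10⁻⁴ K⁻¹
Layer 1: 2.656×10⁻⁴ × 72 × 1.8 = 0.03442176 m
Layer 2: 850 × 2.075×10⁻⁴ × 0.65 = 0.11464375 m
Layer 3: 0.97 × 730 × 1.5687×10⁻⁴ = 0.111079647 m
Layer 4: 0.65 × 0.9711×10⁻⁴ × 470 = 0.029667105 m
Δh = 0.03442176 + 0.11464375 + 0.111079647 + 0.029667105 = 0.289812262 m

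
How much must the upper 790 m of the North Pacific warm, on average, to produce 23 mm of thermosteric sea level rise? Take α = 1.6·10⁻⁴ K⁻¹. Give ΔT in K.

ΔT = Δh/(αH) = 0.023 / (1.6×10⁻⁴ × 790) ≈ 0.1820 K

about 0.182 K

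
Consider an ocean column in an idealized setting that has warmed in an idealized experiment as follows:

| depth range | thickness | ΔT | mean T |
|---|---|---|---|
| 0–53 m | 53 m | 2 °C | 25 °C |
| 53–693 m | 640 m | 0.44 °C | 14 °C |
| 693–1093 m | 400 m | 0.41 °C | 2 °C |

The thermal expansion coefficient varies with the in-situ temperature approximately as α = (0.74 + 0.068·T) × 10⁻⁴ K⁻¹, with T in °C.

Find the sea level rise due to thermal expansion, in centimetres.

8.8 cm of thermosteric rise

Layer 1: α = (0.74 + 0.068×25)×10⁻⁴ = 2.44×10⁻⁴ K⁻¹
Layer 2: α = (0.74 + 0.068×14)×10⁻⁴ = 1.692×10⁻⁴ K⁻¹
Layer 3: α = (0.74 + 0.068×2)×10⁻⁴ = 0.876×10⁻⁴ K⁻¹
53 × 2 × 2.44×10⁻⁴ = 0.025864 m
53–693 m: 640 × 0.44 × 1.692×10⁻⁴ = 0.04764672 m
693–1093 m: 400 × 0.876×10⁻⁴ × 0.41 = 0.0143664 m
Δh = 0.025864 + 0.04764672 + 0.0143664 = 0.08787712 m ≈ 8.8 cm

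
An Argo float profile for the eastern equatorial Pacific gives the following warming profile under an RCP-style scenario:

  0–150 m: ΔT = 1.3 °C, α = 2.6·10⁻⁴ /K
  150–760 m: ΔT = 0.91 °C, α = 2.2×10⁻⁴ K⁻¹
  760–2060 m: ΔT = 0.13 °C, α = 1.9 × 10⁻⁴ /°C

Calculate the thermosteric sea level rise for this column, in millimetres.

Δh ≈ 205 mm

0–150 m: 150 × 2.6×10⁻⁴ × 1.3 = 0.05070 m
Layer 2: 2.2×10⁻⁴ × 0.91 × 610 = 0.122122 m
Layer 3: 0.13 × 1.9×10⁻⁴ × 1300 = 0.03211 m
Δh = 0.05070 + 0.122122 + 0.03211 = 0.204932 m ≈ 205 mm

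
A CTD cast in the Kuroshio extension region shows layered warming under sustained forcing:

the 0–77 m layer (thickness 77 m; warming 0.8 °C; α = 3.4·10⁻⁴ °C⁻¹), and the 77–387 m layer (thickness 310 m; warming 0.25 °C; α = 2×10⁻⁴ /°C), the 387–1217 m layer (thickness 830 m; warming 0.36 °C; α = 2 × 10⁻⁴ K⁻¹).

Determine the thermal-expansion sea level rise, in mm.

0.8 × 77 × 3.4×10⁻⁴ = 0.020944 m
Layer 2: 0.25 × 2×10⁻⁴ × 310 = 0.01550 m
387–1217 m: 2×10⁻⁴ × 0.36 × 830 = 0.05976 m
Δh = 0.020944 + 0.01550 + 0.05976 = 0.096204 m ≈ 96.2 mm

96.2 mm of thermosteric rise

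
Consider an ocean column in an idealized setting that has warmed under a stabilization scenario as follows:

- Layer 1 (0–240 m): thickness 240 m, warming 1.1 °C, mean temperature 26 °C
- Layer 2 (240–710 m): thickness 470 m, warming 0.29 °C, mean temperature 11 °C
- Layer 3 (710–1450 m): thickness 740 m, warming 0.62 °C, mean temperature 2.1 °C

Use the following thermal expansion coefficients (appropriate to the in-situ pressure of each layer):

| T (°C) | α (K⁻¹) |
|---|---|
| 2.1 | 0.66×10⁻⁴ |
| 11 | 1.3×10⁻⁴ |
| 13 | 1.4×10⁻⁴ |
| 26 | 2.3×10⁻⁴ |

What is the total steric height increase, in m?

Layer 1 at 26 °C → α = 2.3×10⁻⁴ K⁻¹
Layer 2 at 11 °C → α = 1.3×10⁻⁴ K⁻¹
Layer 3 at 2.1 °C → α = 0.66×10⁻⁴ K⁻¹
1.1 × 240 × 2.3×10⁻⁴ = 0.06072 m
240–710 m: 0.29 × 1.3×10⁻⁴ × 470 = 0.017719 m
710–1450 m: 0.66×10⁻⁴ × 740 × 0.62 = 0.0302808 m
Δh = 0.06072 + 0.017719 + 0.0302808 = 0.1087198 m ≈ 0.109 m

Δh = 0.109 m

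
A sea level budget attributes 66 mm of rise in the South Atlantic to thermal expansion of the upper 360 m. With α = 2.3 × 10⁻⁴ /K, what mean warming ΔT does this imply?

0.797 °C

ΔT = Δh/(αH) = 0.066 / (2.3×10⁻⁴ × 360) ≈ 0.7971 °C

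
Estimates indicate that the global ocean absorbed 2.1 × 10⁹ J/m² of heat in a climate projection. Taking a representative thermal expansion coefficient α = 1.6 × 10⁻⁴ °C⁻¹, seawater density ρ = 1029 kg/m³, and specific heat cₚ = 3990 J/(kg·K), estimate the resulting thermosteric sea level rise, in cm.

8.18 cm

Δh = αQ/(ρcₚ) = 1.6×10⁻⁴ × 2.1×10⁹ / (1029 × 3990) ≈ 0.081837 m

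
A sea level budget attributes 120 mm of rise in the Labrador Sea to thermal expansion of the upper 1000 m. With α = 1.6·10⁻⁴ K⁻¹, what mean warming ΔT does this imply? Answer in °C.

about 0.750 °C

ΔT = Δh/(αH) = 0.12 / (1.6×10⁻⁴ × 1000) = 0.7500 °C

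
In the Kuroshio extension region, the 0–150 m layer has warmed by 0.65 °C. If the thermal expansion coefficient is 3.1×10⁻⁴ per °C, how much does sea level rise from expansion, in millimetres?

Δh = αΔT·H = 3.1×10⁻⁴ × 0.65 × 150 = 0.030225 m

Δh ≈ 30 mm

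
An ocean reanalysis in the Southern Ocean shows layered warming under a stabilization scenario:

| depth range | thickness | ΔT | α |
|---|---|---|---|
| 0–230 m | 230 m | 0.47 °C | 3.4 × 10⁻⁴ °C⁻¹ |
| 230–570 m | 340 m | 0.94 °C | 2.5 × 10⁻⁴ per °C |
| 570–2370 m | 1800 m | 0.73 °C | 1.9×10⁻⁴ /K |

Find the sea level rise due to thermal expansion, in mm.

about 366 mm

230 × 3.4×10⁻⁴ × 0.47 = 0.036754 m
230–570 m: 2.5×10⁻⁴ × 0.94 × 340 = 0.07990 m
570–2370 m: 1800 × 0.73 × 1.9×10⁻⁴ = 0.24966 m
Δh = 0.036754 + 0.07990 + 0.24966 = 0.366314 m ≈ 366 mm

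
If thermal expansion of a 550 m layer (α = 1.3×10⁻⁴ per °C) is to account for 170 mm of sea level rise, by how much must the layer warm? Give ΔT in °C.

about 2.4 °C

ΔT = Δh/(αH) = 0.17 / (1.3×10⁻⁴ × 550) ≈ 2.378 °C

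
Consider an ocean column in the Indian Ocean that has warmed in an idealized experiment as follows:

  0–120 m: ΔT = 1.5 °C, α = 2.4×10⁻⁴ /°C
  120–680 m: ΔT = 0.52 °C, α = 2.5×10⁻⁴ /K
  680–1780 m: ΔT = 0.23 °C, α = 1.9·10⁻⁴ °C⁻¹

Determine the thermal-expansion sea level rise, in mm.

Layer 1: 120 × 2.4×10⁻⁴ × 1.5 = 0.04320 m
560 × 2.5×10⁻⁴ × 0.52 = 0.07280 m
0.23 × 1100 × 1.9×10⁻⁴ = 0.04807 m
Δh = 0.04320 + 0.07280 + 0.04807 = 0.16407 m

160 mm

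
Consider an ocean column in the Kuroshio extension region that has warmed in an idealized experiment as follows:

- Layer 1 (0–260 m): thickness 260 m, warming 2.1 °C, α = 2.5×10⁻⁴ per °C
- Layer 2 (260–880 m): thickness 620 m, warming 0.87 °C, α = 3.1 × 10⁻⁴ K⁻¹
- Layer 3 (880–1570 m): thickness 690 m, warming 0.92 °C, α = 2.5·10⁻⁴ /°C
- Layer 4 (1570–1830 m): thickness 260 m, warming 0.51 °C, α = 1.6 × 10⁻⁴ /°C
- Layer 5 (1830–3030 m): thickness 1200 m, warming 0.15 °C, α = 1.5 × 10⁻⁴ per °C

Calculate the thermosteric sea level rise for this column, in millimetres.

511 mm

Layer 1: 260 × 2.1 × 2.5×10⁻⁴ = 0.13650 m
260–880 m: 620 × 0.87 × 3.1×10⁻⁴ = 0.167214 m
690 × 2.5×10⁻⁴ × 0.92 = 0.15870 m
0.51 × 260 × 1.6×10⁻⁴ = 0.021216 m
1.5×10⁻⁴ × 1200 × 0.15 = 0.02700 m
Δh = 0.13650 + 0.167214 + 0.15870 + 0.021216 + 0.02700 = 0.51063 m ≈ 511 mm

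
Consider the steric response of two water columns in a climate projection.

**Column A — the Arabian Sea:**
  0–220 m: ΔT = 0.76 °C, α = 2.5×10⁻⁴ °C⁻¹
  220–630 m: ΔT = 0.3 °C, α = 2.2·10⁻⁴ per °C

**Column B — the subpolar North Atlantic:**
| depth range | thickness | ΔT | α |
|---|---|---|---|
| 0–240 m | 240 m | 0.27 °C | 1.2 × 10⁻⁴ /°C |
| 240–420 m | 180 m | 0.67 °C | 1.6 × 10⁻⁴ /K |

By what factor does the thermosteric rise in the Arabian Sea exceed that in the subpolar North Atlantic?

A 2.5×10⁻⁴ × 0.76 × 220 = 0.04180 m
A 0.3 × 410 × 2.2×10⁻⁴ = 0.02706 m
A total: 0.06886 m
B 0.27 × 1.2×10⁻⁴ × 240 = 0.007776 m
B 0.67 × 1.6×10⁻⁴ × 180 = 0.019296 m
B total: 0.027072 m
Ratio: 0.06886 / 0.027072 ≈ 2.544

≈ 2.5×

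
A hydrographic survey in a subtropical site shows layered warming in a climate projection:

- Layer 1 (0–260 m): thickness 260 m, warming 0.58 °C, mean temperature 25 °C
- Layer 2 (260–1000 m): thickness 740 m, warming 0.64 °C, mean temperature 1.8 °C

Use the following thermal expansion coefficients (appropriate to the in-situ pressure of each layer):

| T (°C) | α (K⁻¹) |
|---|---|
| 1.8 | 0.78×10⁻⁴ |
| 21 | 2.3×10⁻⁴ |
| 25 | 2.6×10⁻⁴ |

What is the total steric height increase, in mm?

Layer 1 at 25 °C → α = 2.6×10⁻⁴ K⁻¹
Layer 2 at 1.8 °C → α = 0.78×10⁻⁴ K⁻¹
Layer 1: 2.6×10⁻⁴ × 260 × 0.58 = 0.039208 m
260–1000 m: 0.78×10⁻⁴ × 0.64 × 740 = 0.0369408 m
Δh = 0.039208 + 0.0369408 = 0.0761488 m ≈ 76.1 mm

Δh ≈ 76.1 mm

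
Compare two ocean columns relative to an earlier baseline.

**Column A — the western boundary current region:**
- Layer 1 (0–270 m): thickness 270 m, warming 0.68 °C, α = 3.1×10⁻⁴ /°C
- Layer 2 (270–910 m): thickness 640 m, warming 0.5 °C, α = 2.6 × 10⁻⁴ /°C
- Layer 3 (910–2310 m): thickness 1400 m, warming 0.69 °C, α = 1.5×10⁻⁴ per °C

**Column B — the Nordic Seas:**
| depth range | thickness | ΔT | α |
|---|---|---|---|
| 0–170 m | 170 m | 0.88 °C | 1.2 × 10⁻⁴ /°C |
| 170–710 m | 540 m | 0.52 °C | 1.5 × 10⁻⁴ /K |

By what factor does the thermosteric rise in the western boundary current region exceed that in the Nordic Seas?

A Layer 1: 270 × 0.68 × 3.1×10⁻⁴ = 0.056916 m
A 2.6×10⁻⁴ × 0.5 × 640 = 0.08320 m
A Layer 3: 0.69 × 1400 × 1.5×10⁻⁴ = 0.14490 m
A total: 0.285016 m
B Layer 1: 170 × 0.88 × 1.2×10⁻⁴ = 0.017952 m
B 1.5×10⁻⁴ × 540 × 0.52 = 0.04212 m
B total: 0.060072 m
Ratio: 0.285016 / 0.060072 ≈ 4.745

≈ 4.7×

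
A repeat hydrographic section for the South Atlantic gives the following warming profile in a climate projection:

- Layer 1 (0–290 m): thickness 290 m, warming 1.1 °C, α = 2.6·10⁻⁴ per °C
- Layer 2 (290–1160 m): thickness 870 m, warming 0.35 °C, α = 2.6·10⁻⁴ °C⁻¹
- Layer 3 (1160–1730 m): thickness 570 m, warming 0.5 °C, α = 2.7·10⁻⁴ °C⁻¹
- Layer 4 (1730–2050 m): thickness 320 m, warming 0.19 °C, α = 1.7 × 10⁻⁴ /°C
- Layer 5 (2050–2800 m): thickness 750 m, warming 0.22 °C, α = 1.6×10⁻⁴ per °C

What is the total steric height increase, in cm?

27.6 cm of thermosteric rise

0–290 m: 290 × 1.1 × 2.6×10⁻⁴ = 0.08294 m
Layer 2: 870 × 0.35 × 2.6×10⁻⁴ = 0.07917 m
0.5 × 2.7×10⁻⁴ × 570 = 0.07695 m
1730–2050 m: 320 × 0.19 × 1.7×10⁻⁴ = 0.010336 m
2050–2800 m: 1.6×10⁻⁴ × 0.22 × 750 = 0.02640 m
Δh = 0.08294 + 0.07917 + 0.07695 + 0.010336 + 0.02640 = 0.275796 m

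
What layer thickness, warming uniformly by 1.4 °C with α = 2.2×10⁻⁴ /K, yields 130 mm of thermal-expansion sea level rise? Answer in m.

H = Δh/(αΔT) = 0.13 / (2.2×10⁻⁴ × 1.4) ≈ 422.1 m

422 m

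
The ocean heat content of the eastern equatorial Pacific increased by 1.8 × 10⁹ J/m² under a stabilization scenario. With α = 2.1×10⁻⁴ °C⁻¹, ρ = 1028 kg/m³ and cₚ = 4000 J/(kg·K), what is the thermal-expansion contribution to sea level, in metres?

Δh = αQ/(ρcₚ) = 2.1×10⁻⁴ × 1.8×10⁹ / (1028 × 4000) ≈ 0.091926 m

Δh ≈ 0.0919 m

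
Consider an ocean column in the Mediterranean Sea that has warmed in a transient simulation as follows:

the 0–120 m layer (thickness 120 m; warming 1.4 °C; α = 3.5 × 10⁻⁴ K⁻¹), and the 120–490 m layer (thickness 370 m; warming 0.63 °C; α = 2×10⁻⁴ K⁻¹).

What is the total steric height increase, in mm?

3.5×10⁻⁴ × 1.4 × 120 = 0.05880 m
0.63 × 370 × 2×10⁻⁴ = 0.04662 m
Δh = 0.05880 + 0.04662 = 0.10542 m

about 105 mm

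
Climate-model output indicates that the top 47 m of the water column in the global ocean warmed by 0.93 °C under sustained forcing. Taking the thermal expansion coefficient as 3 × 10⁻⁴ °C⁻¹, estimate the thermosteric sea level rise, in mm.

13.1 mm

Δh = αΔT·H = 3×10⁻⁴ × 0.93 × 47 = 0.013113 m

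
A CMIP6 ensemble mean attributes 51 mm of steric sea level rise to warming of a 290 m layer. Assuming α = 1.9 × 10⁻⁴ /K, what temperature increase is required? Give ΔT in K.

ΔT = Δh/(αH) = 0.051 / (1.9×10⁻⁴ × 290) ≈ 0.9256 K

about 0.926 K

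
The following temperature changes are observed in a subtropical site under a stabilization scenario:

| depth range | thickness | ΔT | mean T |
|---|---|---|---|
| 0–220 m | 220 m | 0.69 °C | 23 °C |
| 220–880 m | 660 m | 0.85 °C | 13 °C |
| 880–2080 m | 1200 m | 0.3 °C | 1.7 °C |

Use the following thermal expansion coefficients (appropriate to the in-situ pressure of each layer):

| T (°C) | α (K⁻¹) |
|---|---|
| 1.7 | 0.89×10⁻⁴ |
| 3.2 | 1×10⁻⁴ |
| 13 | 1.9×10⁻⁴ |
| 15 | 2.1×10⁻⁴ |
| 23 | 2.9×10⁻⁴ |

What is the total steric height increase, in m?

Layer 1 at 23 °C → α = 2.9×10⁻⁴ K⁻¹
Layer 2 at 13 °C → α = 1.9×10⁻⁴ K⁻¹
Layer 3 at 1.7 °C → α = 0.89×10⁻⁴ K⁻¹
Layer 1: 220 × 2.9×10⁻⁴ × 0.69 = 0.044022 m
1.9×10⁻⁴ × 660 × 0.85 = 0.10659 m
880–2080 m: 0.3 × 0.89×10⁻⁴ × 1200 = 0.03204 m
Δh = 0.044022 + 0.10659 + 0.03204 = 0.182652 m

0.183 m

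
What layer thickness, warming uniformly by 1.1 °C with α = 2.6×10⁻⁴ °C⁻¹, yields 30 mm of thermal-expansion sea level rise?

H = Δh/(αΔT) = 0.03 / (2.6×10⁻⁴ × 1.1) ≈ 104.9 m

about 105 m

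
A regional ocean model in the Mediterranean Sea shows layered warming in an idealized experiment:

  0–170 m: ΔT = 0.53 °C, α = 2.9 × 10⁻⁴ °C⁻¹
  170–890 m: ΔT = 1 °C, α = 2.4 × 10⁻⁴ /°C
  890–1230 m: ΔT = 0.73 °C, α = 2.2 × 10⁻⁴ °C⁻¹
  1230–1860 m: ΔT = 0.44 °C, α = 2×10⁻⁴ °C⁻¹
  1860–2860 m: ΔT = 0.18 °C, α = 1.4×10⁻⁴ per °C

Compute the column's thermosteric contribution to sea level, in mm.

Δh ≈ 330 mm

170 × 2.9×10⁻⁴ × 0.53 = 0.026129 m
Layer 2: 1 × 720 × 2.4×10⁻⁴ = 0.17280 m
340 × 2.2×10⁻⁴ × 0.73 = 0.054604 m
1230–1860 m: 2×10⁻⁴ × 630 × 0.44 = 0.05544 m
1000 × 0.18 × 1.4×10⁻⁴ = 0.02520 m
Δh = 0.026129 + 0.17280 + 0.054604 + 0.05544 + 0.02520 = 0.334173 m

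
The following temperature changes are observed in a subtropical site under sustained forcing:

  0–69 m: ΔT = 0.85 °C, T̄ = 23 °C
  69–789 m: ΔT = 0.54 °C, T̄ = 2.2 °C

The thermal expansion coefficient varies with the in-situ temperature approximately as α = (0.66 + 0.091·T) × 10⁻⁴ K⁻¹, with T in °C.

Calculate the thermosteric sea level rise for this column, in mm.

Layer 1: α = (0.66 + 0.091×23)×10⁻⁴ = 2.753×10⁻⁴ K⁻¹
Layer 2: α = (0.66 + 0.091×2.2)×10⁻⁴ = 0.8602×10⁻⁴ K⁻¹
Layer 1: 2.753×10⁻⁴ × 0.85 × 69 = 0.016146345 m
0.8602×10⁻⁴ × 720 × 0.54 = 0.033444576 m
Δh = 0.016146345 + 0.033444576 = 0.049590921 m

50 mm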